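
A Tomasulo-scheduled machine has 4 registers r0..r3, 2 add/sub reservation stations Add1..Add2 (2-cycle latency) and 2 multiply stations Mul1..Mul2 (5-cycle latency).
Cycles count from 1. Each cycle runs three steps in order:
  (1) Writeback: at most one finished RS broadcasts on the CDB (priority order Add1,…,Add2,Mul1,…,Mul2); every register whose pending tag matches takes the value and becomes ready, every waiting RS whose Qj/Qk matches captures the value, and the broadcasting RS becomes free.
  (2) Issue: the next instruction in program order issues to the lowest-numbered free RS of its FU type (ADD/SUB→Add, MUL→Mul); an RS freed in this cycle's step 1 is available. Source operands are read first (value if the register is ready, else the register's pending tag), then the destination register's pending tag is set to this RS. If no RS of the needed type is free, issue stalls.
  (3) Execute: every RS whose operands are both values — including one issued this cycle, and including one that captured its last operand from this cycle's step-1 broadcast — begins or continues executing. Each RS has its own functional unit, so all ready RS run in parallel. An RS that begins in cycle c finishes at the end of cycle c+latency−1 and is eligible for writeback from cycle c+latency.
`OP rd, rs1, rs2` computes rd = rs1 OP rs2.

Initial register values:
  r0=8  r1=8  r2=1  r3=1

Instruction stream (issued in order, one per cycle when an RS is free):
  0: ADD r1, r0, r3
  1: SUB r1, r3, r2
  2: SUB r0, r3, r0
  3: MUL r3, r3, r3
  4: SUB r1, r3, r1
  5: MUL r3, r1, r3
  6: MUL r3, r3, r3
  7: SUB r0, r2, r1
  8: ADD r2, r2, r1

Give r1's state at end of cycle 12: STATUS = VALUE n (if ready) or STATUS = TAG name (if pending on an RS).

STATUS = VALUE 1

  c1: issue ADD r1<-Add1  regs: r0:8,r1:Add1,r2:1,r3:1
  c2: issue SUB r1<-Add2  regs: r0:8,r1:Add2,r2:1,r3:1
  c3: CDB Add1=9; issue SUB r0<-Add1  regs: r0:Add1,r1:Add2,r2:1,r3:1
  c4: CDB Add2=0; issue MUL r3<-Mul1  regs: r0:Add1,r1:0,r2:1,r3:Mul1
  c5: CDB Add1=-7; issue SUB r1<-Add1  regs: r0:-7,r1:Add1,r2:1,r3:Mul1
  c6: issue MUL r3<-Mul2  regs: r0:-7,r1:Add1,r2:1,r3:Mul2
  c7: stall  regs: r0:-7,r1:Add1,r2:1,r3:Mul2
  c8: stall  regs: r0:-7,r1:Add1,r2:1,r3:Mul2
  c9: CDB Mul1=1; issue MUL r3<-Mul1  regs: r0:-7,r1:Add1,r2:1,r3:Mul1
  c10: issue SUB r0<-Add2  regs: r0:Add2,r1:Add1,r2:1,r3:Mul1
  c11: CDB Add1=1; issue ADD r2<-Add1  regs: r0:Add2,r1:1,r2:Add1,r3:Mul1
  c12: -  regs: r0:Add2,r1:1,r2:Add1,r3:Mul1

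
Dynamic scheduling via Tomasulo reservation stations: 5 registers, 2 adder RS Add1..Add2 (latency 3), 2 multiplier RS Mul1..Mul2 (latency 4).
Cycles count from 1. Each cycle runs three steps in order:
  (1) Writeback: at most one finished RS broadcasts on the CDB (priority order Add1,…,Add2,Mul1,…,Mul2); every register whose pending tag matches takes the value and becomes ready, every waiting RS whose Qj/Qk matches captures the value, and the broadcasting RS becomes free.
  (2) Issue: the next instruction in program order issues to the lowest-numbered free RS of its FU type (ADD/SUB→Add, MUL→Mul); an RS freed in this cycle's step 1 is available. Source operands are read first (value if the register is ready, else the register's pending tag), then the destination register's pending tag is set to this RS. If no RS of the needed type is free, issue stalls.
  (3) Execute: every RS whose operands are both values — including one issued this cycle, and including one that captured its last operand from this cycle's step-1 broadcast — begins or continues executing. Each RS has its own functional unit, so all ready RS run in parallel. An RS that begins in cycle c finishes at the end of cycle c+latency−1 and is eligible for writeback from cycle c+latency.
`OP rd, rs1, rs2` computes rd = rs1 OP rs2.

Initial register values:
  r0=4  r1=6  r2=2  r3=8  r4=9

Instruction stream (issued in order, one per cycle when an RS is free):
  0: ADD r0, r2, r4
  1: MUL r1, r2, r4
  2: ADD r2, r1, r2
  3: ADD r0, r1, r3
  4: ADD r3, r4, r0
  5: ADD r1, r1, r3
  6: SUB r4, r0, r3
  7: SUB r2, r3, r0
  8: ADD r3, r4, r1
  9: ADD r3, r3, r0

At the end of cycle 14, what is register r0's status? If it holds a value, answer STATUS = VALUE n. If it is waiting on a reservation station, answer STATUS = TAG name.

  c1: issue ADD r0<-Add1  regs: r0:Add1,r1:6,r2:2,r3:8,r4:9
  c2: issue MUL r1<-Mul1  regs: r0:Add1,r1:Mul1,r2:2,r3:8,r4:9
  c3: issue ADD r2<-Add2  regs: r0:Add1,r1:Mul1,r2:Add2,r3:8,r4:9
  c4: CDB Add1=11; issue ADD r0<-Add1  regs: r0:Add1,r1:Mul1,r2:Add2,r3:8,r4:9
  c5: stall  regs: r0:Add1,r1:Mul1,r2:Add2,r3:8,r4:9
  c6: CDB Mul1=18; stall  regs: r0:Add1,r1:18,r2:Add2,r3:8,r4:9
  c7: stall  regs: r0:Add1,r1:18,r2:Add2,r3:8,r4:9
  c8: stall  regs: r0:Add1,r1:18,r2:Add2,r3:8,r4:9
  c9: CDB Add1=26; issue ADD r3<-Add1  regs: r0:26,r1:18,r2:Add2,r3:Add1,r4:9
  c10: CDB Add2=20; issue ADD r1<-Add2  regs: r0:26,r1:Add2,r2:20,r3:Add1,r4:9
  c11: stall  regs: r0:26,r1:Add2,r2:20,r3:Add1,r4:9
  c12: CDB Add1=35; issue SUB r4<-Add1  regs: r0:26,r1:Add2,r2:20,r3:35,r4:Add1
  c13: stall  regs: r0:26,r1:Add2,r2:20,r3:35,r4:Add1
  c14: stall  regs: r0:26,r1:Add2,r2:20,r3:35,r4:Add1

STATUS = VALUE 26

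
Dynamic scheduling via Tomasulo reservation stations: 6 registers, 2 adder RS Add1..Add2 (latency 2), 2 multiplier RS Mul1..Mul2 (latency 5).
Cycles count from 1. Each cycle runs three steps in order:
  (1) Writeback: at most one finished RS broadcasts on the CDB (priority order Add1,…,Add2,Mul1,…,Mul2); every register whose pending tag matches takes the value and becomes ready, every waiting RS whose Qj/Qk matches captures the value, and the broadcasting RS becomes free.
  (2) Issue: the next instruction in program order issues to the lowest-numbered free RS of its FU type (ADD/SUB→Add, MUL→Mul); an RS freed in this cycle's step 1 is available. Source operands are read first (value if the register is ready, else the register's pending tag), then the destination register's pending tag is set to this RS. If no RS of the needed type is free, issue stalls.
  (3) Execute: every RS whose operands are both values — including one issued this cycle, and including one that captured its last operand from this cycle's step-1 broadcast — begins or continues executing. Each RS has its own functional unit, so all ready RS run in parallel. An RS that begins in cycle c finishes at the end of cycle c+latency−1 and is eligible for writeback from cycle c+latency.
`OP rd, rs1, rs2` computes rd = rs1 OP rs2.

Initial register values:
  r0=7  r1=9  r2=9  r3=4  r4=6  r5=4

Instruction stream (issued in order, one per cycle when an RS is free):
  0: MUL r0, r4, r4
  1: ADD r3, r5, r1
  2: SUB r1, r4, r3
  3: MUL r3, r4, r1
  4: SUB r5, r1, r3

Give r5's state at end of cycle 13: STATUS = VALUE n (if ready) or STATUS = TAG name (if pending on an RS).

c1: issue MUL r0<-Mul1 | r0:Mul1,r1:9,r2:9,r3:4,r4:6,r5:4
c2: issue ADD r3<-Add1 | r0:Mul1,r1:9,r2:9,r3:Add1,r4:6,r5:4
c3: issue SUB r1<-Add2 | r0:Mul1,r1:Add2,r2:9,r3:Add1,r4:6,r5:4
c4: CDB Add1=13; issue MUL r3<-Mul2 | r0:Mul1,r1:Add2,r2:9,r3:Mul2,r4:6,r5:4
c5: issue SUB r5<-Add1 | r0:Mul1,r1:Add2,r2:9,r3:Mul2,r4:6,r5:Add1
c6: CDB Add2=-7 | r0:Mul1,r1:-7,r2:9,r3:Mul2,r4:6,r5:Add1
c7: CDB Mul1=36 | r0:36,r1:-7,r2:9,r3:Mul2,r4:6,r5:Add1
c8: - | r0:36,r1:-7,r2:9,r3:Mul2,r4:6,r5:Add1
c9: - | r0:36,r1:-7,r2:9,r3:Mul2,r4:6,r5:Add1
c10: - | r0:36,r1:-7,r2:9,r3:Mul2,r4:6,r5:Add1
c11: CDB Mul2=-42 | r0:36,r1:-7,r2:9,r3:-42,r4:6,r5:Add1
c12: - | r0:36,r1:-7,r2:9,r3:-42,r4:6,r5:Add1
c13: CDB Add1=35 | r0:36,r1:-7,r2:9,r3:-42,r4:6,r5:35

STATUS = VALUE 35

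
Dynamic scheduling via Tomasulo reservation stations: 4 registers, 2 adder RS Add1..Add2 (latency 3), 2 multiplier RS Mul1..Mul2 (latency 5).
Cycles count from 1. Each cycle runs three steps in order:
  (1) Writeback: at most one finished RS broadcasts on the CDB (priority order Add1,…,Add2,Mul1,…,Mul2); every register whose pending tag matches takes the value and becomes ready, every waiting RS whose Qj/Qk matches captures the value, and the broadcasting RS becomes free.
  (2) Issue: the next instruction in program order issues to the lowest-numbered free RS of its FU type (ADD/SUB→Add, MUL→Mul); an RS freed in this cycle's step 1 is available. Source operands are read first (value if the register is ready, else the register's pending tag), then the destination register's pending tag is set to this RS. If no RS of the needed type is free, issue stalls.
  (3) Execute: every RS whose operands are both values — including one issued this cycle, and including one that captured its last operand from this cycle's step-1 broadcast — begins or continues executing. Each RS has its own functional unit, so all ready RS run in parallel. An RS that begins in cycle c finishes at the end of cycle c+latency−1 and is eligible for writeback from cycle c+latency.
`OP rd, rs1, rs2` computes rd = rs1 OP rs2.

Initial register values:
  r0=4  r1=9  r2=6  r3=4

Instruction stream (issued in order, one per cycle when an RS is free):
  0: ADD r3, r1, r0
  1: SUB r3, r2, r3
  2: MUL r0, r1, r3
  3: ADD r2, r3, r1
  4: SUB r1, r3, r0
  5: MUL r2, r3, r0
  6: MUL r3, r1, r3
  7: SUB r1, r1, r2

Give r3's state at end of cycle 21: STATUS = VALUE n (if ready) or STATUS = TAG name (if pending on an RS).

cycle 1: issue ADD r3<-Add1 // r0:4,r1:9,r2:6,r3:Add1
cycle 2: issue SUB r3<-Add2 // r0:4,r1:9,r2:6,r3:Add2
cycle 3: issue MUL r0<-Mul1 // r0:Mul1,r1:9,r2:6,r3:Add2
cycle 4: CDB Add1=13; issue ADD r2<-Add1 // r0:Mul1,r1:9,r2:Add1,r3:Add2
cycle 5: stall // r0:Mul1,r1:9,r2:Add1,r3:Add2
cycle 6: stall // r0:Mul1,r1:9,r2:Add1,r3:Add2
cycle 7: CDB Add2=-7; issue SUB r1<-Add2 // r0:Mul1,r1:Add2,r2:Add1,r3:-7
cycle 8: issue MUL r2<-Mul2 // r0:Mul1,r1:Add2,r2:Mul2,r3:-7
cycle 9: stall // r0:Mul1,r1:Add2,r2:Mul2,r3:-7
cycle 10: CDB Add1=2; stall // r0:Mul1,r1:Add2,r2:Mul2,r3:-7
cycle 11: stall // r0:Mul1,r1:Add2,r2:Mul2,r3:-7
cycle 12: CDB Mul1=-63; issue MUL r3<-Mul1 // r0:-63,r1:Add2,r2:Mul2,r3:Mul1
cycle 13: issue SUB r1<-Add1 // r0:-63,r1:Add1,r2:Mul2,r3:Mul1
cycle 14: - // r0:-63,r1:Add1,r2:Mul2,r3:Mul1
cycle 15: CDB Add2=56 // r0:-63,r1:Add1,r2:Mul2,r3:Mul1
cycle 16: - // r0:-63,r1:Add1,r2:Mul2,r3:Mul1
cycle 17: CDB Mul2=441 // r0:-63,r1:Add1,r2:441,r3:Mul1
cycle 18: - // r0:-63,r1:Add1,r2:441,r3:Mul1
cycle 19: - // r0:-63,r1:Add1,r2:441,r3:Mul1
cycle 20: CDB Add1=-385 // r0:-63,r1:-385,r2:441,r3:Mul1
cycle 21: CDB Mul1=-392 // r0:-63,r1:-385,r2:441,r3:-392

STATUS = VALUE -392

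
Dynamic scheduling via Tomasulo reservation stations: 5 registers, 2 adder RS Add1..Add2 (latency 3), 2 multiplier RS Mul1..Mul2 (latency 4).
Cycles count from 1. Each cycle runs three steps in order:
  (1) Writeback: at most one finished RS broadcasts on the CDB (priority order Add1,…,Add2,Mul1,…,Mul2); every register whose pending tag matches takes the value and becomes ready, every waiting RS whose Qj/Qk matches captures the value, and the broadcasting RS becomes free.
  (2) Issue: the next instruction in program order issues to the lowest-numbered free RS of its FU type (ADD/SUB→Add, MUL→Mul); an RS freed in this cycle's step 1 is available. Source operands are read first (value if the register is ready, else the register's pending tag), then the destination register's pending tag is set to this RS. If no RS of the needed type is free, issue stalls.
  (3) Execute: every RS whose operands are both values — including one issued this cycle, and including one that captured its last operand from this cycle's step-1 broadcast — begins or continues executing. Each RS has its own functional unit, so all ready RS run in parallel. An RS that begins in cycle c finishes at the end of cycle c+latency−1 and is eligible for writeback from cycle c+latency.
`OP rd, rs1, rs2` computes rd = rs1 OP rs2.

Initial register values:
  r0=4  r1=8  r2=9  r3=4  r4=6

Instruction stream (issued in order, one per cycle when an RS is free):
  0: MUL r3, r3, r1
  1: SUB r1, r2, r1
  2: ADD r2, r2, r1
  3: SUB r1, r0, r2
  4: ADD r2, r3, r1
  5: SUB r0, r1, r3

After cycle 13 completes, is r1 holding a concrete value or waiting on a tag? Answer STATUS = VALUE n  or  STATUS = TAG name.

STATUS = VALUE -6

c1: issue MUL r3<-Mul1 | r0:4,r1:8,r2:9,r3:Mul1,r4:6
c2: issue SUB r1<-Add1 | r0:4,r1:Add1,r2:9,r3:Mul1,r4:6
c3: issue ADD r2<-Add2 | r0:4,r1:Add1,r2:Add2,r3:Mul1,r4:6
c4: stall | r0:4,r1:Add1,r2:Add2,r3:Mul1,r4:6
c5: CDB Add1=1; issue SUB r1<-Add1 | r0:4,r1:Add1,r2:Add2,r3:Mul1,r4:6
c6: CDB Mul1=32; stall | r0:4,r1:Add1,r2:Add2,r3:32,r4:6
c7: stall | r0:4,r1:Add1,r2:Add2,r3:32,r4:6
c8: CDB Add2=10; issue ADD r2<-Add2 | r0:4,r1:Add1,r2:Add2,r3:32,r4:6
c9: stall | r0:4,r1:Add1,r2:Add2,r3:32,r4:6
c10: stall | r0:4,r1:Add1,r2:Add2,r3:32,r4:6
c11: CDB Add1=-6; issue SUB r0<-Add1 | r0:Add1,r1:-6,r2:Add2,r3:32,r4:6
c12: - | r0:Add1,r1:-6,r2:Add2,r3:32,r4:6
c13: - | r0:Add1,r1:-6,r2:Add2,r3:32,r4:6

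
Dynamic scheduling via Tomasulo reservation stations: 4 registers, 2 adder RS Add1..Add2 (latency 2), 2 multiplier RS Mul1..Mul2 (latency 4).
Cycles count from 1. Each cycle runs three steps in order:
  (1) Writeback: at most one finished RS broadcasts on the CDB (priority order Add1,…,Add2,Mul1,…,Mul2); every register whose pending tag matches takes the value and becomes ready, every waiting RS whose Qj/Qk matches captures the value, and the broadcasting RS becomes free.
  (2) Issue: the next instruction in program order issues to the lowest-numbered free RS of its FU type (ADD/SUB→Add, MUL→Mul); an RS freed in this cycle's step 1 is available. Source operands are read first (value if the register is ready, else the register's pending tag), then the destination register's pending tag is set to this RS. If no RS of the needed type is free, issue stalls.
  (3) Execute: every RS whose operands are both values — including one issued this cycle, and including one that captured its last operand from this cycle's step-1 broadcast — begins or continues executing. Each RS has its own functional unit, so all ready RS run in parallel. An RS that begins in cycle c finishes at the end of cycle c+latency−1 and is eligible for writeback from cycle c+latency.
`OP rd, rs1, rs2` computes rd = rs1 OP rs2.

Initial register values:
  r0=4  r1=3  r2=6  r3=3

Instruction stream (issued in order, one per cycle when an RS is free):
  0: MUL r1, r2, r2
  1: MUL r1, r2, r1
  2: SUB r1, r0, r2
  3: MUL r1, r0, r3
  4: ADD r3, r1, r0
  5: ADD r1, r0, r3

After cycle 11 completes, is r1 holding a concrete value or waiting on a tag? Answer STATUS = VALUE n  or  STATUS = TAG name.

STATUS = TAG Add2

cycle 1: issue MUL r1<-Mul1 // r0:4,r1:Mul1,r2:6,r3:3
cycle 2: issue MUL r1<-Mul2 // r0:4,r1:Mul2,r2:6,r3:3
cycle 3: issue SUB r1<-Add1 // r0:4,r1:Add1,r2:6,r3:3
cycle 4: stall // r0:4,r1:Add1,r2:6,r3:3
cycle 5: CDB Add1=-2; stall // r0:4,r1:-2,r2:6,r3:3
cycle 6: CDB Mul1=36; issue MUL r1<-Mul1 // r0:4,r1:Mul1,r2:6,r3:3
cycle 7: issue ADD r3<-Add1 // r0:4,r1:Mul1,r2:6,r3:Add1
cycle 8: issue ADD r1<-Add2 // r0:4,r1:Add2,r2:6,r3:Add1
cycle 9: - // r0:4,r1:Add2,r2:6,r3:Add1
cycle 10: CDB Mul1=12 // r0:4,r1:Add2,r2:6,r3:Add1
cycle 11: CDB Mul2=216 // r0:4,r1:Add2,r2:6,r3:Add1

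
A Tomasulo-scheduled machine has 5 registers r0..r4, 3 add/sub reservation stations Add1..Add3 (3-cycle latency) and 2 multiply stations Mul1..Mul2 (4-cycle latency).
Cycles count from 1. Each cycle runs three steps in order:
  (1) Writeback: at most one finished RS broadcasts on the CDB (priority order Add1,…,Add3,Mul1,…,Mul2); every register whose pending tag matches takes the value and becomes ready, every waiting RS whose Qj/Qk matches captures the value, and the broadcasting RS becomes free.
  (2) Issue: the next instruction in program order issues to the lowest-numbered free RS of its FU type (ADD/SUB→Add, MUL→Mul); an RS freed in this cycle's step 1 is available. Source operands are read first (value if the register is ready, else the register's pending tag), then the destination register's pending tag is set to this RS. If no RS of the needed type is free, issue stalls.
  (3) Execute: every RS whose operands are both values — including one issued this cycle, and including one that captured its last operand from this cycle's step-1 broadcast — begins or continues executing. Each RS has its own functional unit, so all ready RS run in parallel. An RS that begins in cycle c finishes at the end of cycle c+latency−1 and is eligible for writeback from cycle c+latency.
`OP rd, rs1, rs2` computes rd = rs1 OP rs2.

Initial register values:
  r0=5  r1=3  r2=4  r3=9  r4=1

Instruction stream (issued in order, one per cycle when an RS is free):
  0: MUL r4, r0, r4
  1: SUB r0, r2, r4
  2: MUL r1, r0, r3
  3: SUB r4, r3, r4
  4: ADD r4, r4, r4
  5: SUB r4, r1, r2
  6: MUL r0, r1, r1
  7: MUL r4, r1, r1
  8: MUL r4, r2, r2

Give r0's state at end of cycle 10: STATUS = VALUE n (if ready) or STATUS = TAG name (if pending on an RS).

STATUS = TAG Mul1

  c1: issue MUL r4<-Mul1  regs: r0:5,r1:3,r2:4,r3:9,r4:Mul1
  c2: issue SUB r0<-Add1  regs: r0:Add1,r1:3,r2:4,r3:9,r4:Mul1
  c3: issue MUL r1<-Mul2  regs: r0:Add1,r1:Mul2,r2:4,r3:9,r4:Mul1
  c4: issue SUB r4<-Add2  regs: r0:Add1,r1:Mul2,r2:4,r3:9,r4:Add2
  c5: CDB Mul1=5; issue ADD r4<-Add3  regs: r0:Add1,r1:Mul2,r2:4,r3:9,r4:Add3
  c6: stall  regs: r0:Add1,r1:Mul2,r2:4,r3:9,r4:Add3
  c7: stall  regs: r0:Add1,r1:Mul2,r2:4,r3:9,r4:Add3
  c8: CDB Add1=-1; issue SUB r4<-Add1  regs: r0:-1,r1:Mul2,r2:4,r3:9,r4:Add1
  c9: CDB Add2=4; issue MUL r0<-Mul1  regs: r0:Mul1,r1:Mul2,r2:4,r3:9,r4:Add1
  c10: stall  regs: r0:Mul1,r1:Mul2,r2:4,r3:9,r4:Add1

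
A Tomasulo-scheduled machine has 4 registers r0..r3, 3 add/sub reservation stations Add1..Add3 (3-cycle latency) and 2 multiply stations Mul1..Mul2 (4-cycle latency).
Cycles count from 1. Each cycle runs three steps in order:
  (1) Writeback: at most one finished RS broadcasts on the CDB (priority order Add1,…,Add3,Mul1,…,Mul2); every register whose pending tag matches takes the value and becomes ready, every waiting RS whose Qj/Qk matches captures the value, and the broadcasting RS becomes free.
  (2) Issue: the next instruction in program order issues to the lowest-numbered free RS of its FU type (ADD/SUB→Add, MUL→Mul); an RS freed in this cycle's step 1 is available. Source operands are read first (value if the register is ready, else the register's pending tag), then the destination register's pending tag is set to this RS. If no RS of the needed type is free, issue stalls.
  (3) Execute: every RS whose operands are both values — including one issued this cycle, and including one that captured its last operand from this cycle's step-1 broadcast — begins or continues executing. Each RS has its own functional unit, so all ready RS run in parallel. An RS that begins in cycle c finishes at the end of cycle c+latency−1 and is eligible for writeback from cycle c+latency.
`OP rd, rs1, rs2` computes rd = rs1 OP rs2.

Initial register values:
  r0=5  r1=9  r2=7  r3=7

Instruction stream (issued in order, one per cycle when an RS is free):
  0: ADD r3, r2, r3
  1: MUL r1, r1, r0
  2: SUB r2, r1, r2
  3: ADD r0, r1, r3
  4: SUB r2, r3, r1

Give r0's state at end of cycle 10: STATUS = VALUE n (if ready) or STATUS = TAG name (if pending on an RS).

cycle 1: issue ADD r3<-Add1 // r0:5,r1:9,r2:7,r3:Add1
cycle 2: issue MUL r1<-Mul1 // r0:5,r1:Mul1,r2:7,r3:Add1
cycle 3: issue SUB r2<-Add2 // r0:5,r1:Mul1,r2:Add2,r3:Add1
cycle 4: CDB Add1=14; issue ADD r0<-Add1 // r0:Add1,r1:Mul1,r2:Add2,r3:14
cycle 5: issue SUB r2<-Add3 // r0:Add1,r1:Mul1,r2:Add3,r3:14
cycle 6: CDB Mul1=45 // r0:Add1,r1:45,r2:Add3,r3:14
cycle 7: - // r0:Add1,r1:45,r2:Add3,r3:14
cycle 8: - // r0:Add1,r1:45,r2:Add3,r3:14
cycle 9: CDB Add1=59 // r0:59,r1:45,r2:Add3,r3:14
cycle 10: CDB Add2=38 // r0:59,r1:45,r2:Add3,r3:14

STATUS = VALUE 59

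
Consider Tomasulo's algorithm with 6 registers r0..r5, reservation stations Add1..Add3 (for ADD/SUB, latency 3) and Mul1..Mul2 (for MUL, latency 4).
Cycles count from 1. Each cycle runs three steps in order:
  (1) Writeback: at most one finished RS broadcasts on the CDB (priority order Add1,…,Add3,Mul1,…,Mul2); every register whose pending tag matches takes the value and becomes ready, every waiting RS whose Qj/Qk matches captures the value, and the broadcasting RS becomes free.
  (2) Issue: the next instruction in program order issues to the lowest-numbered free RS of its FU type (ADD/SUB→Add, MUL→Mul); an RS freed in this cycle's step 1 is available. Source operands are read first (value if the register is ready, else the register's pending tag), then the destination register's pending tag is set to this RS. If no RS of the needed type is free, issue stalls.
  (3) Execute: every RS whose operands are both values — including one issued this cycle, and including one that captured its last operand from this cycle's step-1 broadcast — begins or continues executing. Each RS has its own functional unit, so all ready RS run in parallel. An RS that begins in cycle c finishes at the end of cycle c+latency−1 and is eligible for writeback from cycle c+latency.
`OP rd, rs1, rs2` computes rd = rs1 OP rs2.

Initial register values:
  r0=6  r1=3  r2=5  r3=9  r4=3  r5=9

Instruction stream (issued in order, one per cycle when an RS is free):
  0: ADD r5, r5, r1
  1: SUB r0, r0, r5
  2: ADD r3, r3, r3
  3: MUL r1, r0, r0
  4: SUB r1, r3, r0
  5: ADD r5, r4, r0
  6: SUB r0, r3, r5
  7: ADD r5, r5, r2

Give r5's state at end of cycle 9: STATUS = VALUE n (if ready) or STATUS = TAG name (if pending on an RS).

cycle 1: issue ADD r5<-Add1 // r0:6,r1:3,r2:5,r3:9,r4:3,r5:Add1
cycle 2: issue SUB r0<-Add2 // r0:Add2,r1:3,r2:5,r3:9,r4:3,r5:Add1
cycle 3: issue ADD r3<-Add3 // r0:Add2,r1:3,r2:5,r3:Add3,r4:3,r5:Add1
cycle 4: CDB Add1=12; issue MUL r1<-Mul1 // r0:Add2,r1:Mul1,r2:5,r3:Add3,r4:3,r5:12
cycle 5: issue SUB r1<-Add1 // r0:Add2,r1:Add1,r2:5,r3:Add3,r4:3,r5:12
cycle 6: CDB Add3=18; issue ADD r5<-Add3 // r0:Add2,r1:Add1,r2:5,r3:18,r4:3,r5:Add3
cycle 7: CDB Add2=-6; issue SUB r0<-Add2 // r0:Add2,r1:Add1,r2:5,r3:18,r4:3,r5:Add3
cycle 8: stall // r0:Add2,r1:Add1,r2:5,r3:18,r4:3,r5:Add3
cycle 9: stall // r0:Add2,r1:Add1,r2:5,r3:18,r4:3,r5:Add3

STATUS = TAG Add3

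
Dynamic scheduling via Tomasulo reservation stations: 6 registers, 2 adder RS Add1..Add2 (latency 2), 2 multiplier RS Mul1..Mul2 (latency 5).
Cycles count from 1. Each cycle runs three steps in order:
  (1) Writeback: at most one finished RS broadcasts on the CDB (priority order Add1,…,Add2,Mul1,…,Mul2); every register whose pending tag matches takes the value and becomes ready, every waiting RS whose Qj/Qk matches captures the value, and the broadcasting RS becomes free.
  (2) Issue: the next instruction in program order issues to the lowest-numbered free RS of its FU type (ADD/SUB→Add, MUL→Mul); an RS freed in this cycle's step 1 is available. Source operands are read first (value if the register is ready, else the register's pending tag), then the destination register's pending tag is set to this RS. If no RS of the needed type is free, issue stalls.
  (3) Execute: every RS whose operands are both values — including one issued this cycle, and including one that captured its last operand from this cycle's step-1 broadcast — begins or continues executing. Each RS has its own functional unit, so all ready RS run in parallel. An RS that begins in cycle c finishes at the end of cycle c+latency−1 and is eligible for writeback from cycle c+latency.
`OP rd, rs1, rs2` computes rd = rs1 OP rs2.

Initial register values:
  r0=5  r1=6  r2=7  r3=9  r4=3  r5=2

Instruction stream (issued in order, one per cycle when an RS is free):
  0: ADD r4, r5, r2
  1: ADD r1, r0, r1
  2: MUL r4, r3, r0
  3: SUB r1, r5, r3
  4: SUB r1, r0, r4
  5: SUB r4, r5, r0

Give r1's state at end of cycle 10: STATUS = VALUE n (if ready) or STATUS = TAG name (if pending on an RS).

STATUS = TAG Add2

  c1: issue ADD r4<-Add1  regs: r0:5,r1:6,r2:7,r3:9,r4:Add1,r5:2
  c2: issue ADD r1<-Add2  regs: r0:5,r1:Add2,r2:7,r3:9,r4:Add1,r5:2
  c3: CDB Add1=9; issue MUL r4<-Mul1  regs: r0:5,r1:Add2,r2:7,r3:9,r4:Mul1,r5:2
  c4: CDB Add2=11; issue SUB r1<-Add1  regs: r0:5,r1:Add1,r2:7,r3:9,r4:Mul1,r5:2
  c5: issue SUB r1<-Add2  regs: r0:5,r1:Add2,r2:7,r3:9,r4:Mul1,r5:2
  c6: CDB Add1=-7; issue SUB r4<-Add1  regs: r0:5,r1:Add2,r2:7,r3:9,r4:Add1,r5:2
  c7: -  regs: r0:5,r1:Add2,r2:7,r3:9,r4:Add1,r5:2
  c8: CDB Add1=-3  regs: r0:5,r1:Add2,r2:7,r3:9,r4:-3,r5:2
  c9: CDB Mul1=45  regs: r0:5,r1:Add2,r2:7,r3:9,r4:-3,r5:2
  c10: -  regs: r0:5,r1:Add2,r2:7,r3:9,r4:-3,r5:2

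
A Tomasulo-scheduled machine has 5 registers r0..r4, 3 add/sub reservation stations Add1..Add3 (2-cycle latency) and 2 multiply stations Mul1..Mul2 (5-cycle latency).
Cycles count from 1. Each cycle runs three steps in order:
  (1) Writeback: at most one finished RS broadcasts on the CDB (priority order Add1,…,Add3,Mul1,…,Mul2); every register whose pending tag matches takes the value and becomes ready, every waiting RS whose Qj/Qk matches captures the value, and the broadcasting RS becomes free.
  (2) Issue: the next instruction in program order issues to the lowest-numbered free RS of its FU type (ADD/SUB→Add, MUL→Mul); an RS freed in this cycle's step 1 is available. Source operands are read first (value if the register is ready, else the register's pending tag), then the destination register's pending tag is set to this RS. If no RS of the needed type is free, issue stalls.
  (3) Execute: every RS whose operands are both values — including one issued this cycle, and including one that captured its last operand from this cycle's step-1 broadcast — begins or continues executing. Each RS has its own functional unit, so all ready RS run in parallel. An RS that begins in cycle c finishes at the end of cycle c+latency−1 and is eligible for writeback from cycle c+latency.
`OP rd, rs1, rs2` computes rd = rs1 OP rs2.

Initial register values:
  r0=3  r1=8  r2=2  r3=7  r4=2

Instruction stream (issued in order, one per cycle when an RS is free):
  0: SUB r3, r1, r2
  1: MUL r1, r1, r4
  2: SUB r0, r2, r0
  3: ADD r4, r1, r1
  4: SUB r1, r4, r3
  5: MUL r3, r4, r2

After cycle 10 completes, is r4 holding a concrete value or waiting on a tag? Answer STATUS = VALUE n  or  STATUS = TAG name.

STATUS = VALUE 32

cycle 1: issue SUB r3<-Add1 // r0:3,r1:8,r2:2,r3:Add1,r4:2
cycle 2: issue MUL r1<-Mul1 // r0:3,r1:Mul1,r2:2,r3:Add1,r4:2
cycle 3: CDB Add1=6; issue SUB r0<-Add1 // r0:Add1,r1:Mul1,r2:2,r3:6,r4:2
cycle 4: issue ADD r4<-Add2 // r0:Add1,r1:Mul1,r2:2,r3:6,r4:Add2
cycle 5: CDB Add1=-1; issue SUB r1<-Add1 // r0:-1,r1:Add1,r2:2,r3:6,r4:Add2
cycle 6: issue MUL r3<-Mul2 // r0:-1,r1:Add1,r2:2,r3:Mul2,r4:Add2
cycle 7: CDB Mul1=16 // r0:-1,r1:Add1,r2:2,r3:Mul2,r4:Add2
cycle 8: - // r0:-1,r1:Add1,r2:2,r3:Mul2,r4:Add2
cycle 9: CDB Add2=32 // r0:-1,r1:Add1,r2:2,r3:Mul2,r4:32
cycle 10: - // r0:-1,r1:Add1,r2:2,r3:Mul2,r4:32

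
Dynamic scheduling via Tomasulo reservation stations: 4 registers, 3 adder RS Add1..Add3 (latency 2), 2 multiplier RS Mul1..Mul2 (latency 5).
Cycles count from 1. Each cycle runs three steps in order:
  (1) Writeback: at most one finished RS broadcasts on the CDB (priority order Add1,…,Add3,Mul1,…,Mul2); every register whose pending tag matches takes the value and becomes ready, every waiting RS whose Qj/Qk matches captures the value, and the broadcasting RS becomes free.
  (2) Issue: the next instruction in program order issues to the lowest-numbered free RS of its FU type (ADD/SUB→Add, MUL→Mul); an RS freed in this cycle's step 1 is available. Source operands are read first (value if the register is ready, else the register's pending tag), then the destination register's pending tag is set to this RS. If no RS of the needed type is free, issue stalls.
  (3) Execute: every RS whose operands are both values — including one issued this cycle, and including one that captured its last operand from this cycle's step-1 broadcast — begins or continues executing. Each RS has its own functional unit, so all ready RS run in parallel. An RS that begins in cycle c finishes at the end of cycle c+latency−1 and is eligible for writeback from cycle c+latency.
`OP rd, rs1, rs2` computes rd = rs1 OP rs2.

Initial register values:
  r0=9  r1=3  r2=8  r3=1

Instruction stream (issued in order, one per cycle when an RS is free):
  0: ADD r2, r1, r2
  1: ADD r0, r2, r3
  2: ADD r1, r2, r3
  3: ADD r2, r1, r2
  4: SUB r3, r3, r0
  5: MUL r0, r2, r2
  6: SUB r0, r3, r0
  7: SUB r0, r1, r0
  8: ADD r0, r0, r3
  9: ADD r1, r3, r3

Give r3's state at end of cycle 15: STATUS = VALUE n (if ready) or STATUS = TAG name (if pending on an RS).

c1: issue ADD r2<-Add1 | r0:9,r1:3,r2:Add1,r3:1
c2: issue ADD r0<-Add2 | r0:Add2,r1:3,r2:Add1,r3:1
c3: CDB Add1=11; issue ADD r1<-Add1 | r0:Add2,r1:Add1,r2:11,r3:1
c4: issue ADD r2<-Add3 | r0:Add2,r1:Add1,r2:Add3,r3:1
c5: CDB Add1=12; issue SUB r3<-Add1 | r0:Add2,r1:12,r2:Add3,r3:Add1
c6: CDB Add2=12; issue MUL r0<-Mul1 | r0:Mul1,r1:12,r2:Add3,r3:Add1
c7: CDB Add3=23; issue SUB r0<-Add2 | r0:Add2,r1:12,r2:23,r3:Add1
c8: CDB Add1=-11; issue SUB r0<-Add1 | r0:Add1,r1:12,r2:23,r3:-11
c9: issue ADD r0<-Add3 | r0:Add3,r1:12,r2:23,r3:-11
c10: stall | r0:Add3,r1:12,r2:23,r3:-11
c11: stall | r0:Add3,r1:12,r2:23,r3:-11
c12: CDB Mul1=529; stall | r0:Add3,r1:12,r2:23,r3:-11
c13: stall | r0:Add3,r1:12,r2:23,r3:-11
c14: CDB Add2=-540; issue ADD r1<-Add2 | r0:Add3,r1:Add2,r2:23,r3:-11
c15: - | r0:Add3,r1:Add2,r2:23,r3:-11

STATUS = VALUE -11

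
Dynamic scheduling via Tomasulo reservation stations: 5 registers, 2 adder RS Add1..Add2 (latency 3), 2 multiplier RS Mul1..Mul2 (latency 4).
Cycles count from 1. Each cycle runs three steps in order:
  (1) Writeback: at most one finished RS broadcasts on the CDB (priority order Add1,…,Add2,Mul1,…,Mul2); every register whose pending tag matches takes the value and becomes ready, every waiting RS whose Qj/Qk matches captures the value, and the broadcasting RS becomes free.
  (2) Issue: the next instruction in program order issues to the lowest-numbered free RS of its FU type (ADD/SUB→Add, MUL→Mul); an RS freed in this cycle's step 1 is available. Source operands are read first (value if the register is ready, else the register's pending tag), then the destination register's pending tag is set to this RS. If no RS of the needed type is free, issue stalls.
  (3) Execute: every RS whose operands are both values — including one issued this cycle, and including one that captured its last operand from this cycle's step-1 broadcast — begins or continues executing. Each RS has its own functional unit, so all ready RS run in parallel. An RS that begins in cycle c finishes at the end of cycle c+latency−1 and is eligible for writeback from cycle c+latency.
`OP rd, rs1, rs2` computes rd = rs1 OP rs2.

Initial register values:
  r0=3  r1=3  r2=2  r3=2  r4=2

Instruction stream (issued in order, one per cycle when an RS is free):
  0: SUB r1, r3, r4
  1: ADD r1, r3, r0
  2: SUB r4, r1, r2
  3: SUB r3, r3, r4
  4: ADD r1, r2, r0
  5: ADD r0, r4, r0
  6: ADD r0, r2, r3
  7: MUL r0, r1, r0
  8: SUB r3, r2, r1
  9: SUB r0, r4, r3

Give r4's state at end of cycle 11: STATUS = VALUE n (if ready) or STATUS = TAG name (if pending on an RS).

STATUS = VALUE 3

cycle 1: issue SUB r1<-Add1 // r0:3,r1:Add1,r2:2,r3:2,r4:2
cycle 2: issue ADD r1<-Add2 // r0:3,r1:Add2,r2:2,r3:2,r4:2
cycle 3: stall // r0:3,r1:Add2,r2:2,r3:2,r4:2
cycle 4: CDB Add1=0; issue SUB r4<-Add1 // r0:3,r1:Add2,r2:2,r3:2,r4:Add1
cycle 5: CDB Add2=5; issue SUB r3<-Add2 // r0:3,r1:5,r2:2,r3:Add2,r4:Add1
cycle 6: stall // r0:3,r1:5,r2:2,r3:Add2,r4:Add1
cycle 7: stall // r0:3,r1:5,r2:2,r3:Add2,r4:Add1
cycle 8: CDB Add1=3; issue ADD r1<-Add1 // r0:3,r1:Add1,r2:2,r3:Add2,r4:3
cycle 9: stall // r0:3,r1:Add1,r2:2,r3:Add2,r4:3
cycle 10: stall // r0:3,r1:Add1,r2:2,r3:Add2,r4:3
cycle 11: CDB Add1=5; issue ADD r0<-Add1 // r0:Add1,r1:5,r2:2,r3:Add2,r4:3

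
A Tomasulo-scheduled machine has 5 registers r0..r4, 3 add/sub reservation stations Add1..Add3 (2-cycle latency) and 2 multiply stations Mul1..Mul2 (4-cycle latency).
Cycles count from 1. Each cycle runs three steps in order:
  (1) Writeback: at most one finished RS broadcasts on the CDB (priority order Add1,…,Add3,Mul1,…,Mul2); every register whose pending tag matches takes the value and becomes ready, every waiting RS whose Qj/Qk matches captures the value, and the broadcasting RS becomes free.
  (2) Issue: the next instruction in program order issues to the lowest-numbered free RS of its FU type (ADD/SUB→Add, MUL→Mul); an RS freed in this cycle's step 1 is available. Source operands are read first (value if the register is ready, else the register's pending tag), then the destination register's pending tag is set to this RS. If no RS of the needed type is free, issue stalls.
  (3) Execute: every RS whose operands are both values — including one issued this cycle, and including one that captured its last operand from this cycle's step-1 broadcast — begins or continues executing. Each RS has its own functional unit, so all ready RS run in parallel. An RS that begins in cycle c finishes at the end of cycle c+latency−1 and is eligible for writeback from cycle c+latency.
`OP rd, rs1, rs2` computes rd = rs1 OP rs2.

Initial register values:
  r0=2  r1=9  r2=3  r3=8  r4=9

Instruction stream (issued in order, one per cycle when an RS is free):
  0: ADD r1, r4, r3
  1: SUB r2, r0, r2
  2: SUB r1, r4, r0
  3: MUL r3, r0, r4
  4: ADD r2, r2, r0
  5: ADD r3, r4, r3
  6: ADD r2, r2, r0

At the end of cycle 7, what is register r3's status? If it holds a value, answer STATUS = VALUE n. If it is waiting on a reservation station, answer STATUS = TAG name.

STATUS = TAG Add2

c1: issue ADD r1<-Add1 | r0:2,r1:Add1,r2:3,r3:8,r4:9
c2: issue SUB r2<-Add2 | r0:2,r1:Add1,r2:Add2,r3:8,r4:9
c3: CDB Add1=17; issue SUB r1<-Add1 | r0:2,r1:Add1,r2:Add2,r3:8,r4:9
c4: CDB Add2=-1; issue MUL r3<-Mul1 | r0:2,r1:Add1,r2:-1,r3:Mul1,r4:9
c5: CDB Add1=7; issue ADD r2<-Add1 | r0:2,r1:7,r2:Add1,r3:Mul1,r4:9
c6: issue ADD r3<-Add2 | r0:2,r1:7,r2:Add1,r3:Add2,r4:9
c7: CDB Add1=1; issue ADD r2<-Add1 | r0:2,r1:7,r2:Add1,r3:Add2,r4:9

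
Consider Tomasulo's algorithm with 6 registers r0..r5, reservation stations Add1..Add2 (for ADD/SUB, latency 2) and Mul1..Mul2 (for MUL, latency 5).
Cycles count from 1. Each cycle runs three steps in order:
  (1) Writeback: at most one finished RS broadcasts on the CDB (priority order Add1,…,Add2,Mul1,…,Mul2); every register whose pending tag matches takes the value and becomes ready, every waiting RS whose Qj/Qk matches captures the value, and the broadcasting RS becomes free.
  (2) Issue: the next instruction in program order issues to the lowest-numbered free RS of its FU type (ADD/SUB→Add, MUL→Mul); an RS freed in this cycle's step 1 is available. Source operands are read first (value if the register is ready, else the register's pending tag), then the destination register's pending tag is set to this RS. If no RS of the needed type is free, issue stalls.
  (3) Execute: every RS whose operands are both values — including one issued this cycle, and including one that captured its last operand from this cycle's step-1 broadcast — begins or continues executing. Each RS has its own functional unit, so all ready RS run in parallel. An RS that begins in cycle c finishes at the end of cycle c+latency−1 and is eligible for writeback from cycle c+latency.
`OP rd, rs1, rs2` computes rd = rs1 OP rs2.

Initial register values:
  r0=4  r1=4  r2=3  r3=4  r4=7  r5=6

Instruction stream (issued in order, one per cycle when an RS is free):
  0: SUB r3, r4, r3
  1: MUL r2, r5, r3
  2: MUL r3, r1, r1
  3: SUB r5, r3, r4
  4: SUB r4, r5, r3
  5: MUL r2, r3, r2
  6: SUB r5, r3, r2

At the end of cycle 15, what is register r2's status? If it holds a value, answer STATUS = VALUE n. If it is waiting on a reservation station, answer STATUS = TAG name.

STATUS = VALUE 288

  c1: issue SUB r3<-Add1  regs: r0:4,r1:4,r2:3,r3:Add1,r4:7,r5:6
  c2: issue MUL r2<-Mul1  regs: r0:4,r1:4,r2:Mul1,r3:Add1,r4:7,r5:6
  c3: CDB Add1=3; issue MUL r3<-Mul2  regs: r0:4,r1:4,r2:Mul1,r3:Mul2,r4:7,r5:6
  c4: issue SUB r5<-Add1  regs: r0:4,r1:4,r2:Mul1,r3:Mul2,r4:7,r5:Add1
  c5: issue SUB r4<-Add2  regs: r0:4,r1:4,r2:Mul1,r3:Mul2,r4:Add2,r5:Add1
  c6: stall  regs: r0:4,r1:4,r2:Mul1,r3:Mul2,r4:Add2,r5:Add1
  c7: stall  regs: r0:4,r1:4,r2:Mul1,r3:Mul2,r4:Add2,r5:Add1
  c8: CDB Mul1=18; issue MUL r2<-Mul1  regs: r0:4,r1:4,r2:Mul1,r3:Mul2,r4:Add2,r5:Add1
  c9: CDB Mul2=16; stall  regs: r0:4,r1:4,r2:Mul1,r3:16,r4:Add2,r5:Add1
  c10: stall  regs: r0:4,r1:4,r2:Mul1,r3:16,r4:Add2,r5:Add1
  c11: CDB Add1=9; issue SUB r5<-Add1  regs: r0:4,r1:4,r2:Mul1,r3:16,r4:Add2,r5:Add1
  c12: -  regs: r0:4,r1:4,r2:Mul1,r3:16,r4:Add2,r5:Add1
  c13: CDB Add2=-7  regs: r0:4,r1:4,r2:Mul1,r3:16,r4:-7,r5:Add1
  c14: CDB Mul1=288  regs: r0:4,r1:4,r2:288,r3:16,r4:-7,r5:Add1
  c15: -  regs: r0:4,r1:4,r2:288,r3:16,r4:-7,r5:Add1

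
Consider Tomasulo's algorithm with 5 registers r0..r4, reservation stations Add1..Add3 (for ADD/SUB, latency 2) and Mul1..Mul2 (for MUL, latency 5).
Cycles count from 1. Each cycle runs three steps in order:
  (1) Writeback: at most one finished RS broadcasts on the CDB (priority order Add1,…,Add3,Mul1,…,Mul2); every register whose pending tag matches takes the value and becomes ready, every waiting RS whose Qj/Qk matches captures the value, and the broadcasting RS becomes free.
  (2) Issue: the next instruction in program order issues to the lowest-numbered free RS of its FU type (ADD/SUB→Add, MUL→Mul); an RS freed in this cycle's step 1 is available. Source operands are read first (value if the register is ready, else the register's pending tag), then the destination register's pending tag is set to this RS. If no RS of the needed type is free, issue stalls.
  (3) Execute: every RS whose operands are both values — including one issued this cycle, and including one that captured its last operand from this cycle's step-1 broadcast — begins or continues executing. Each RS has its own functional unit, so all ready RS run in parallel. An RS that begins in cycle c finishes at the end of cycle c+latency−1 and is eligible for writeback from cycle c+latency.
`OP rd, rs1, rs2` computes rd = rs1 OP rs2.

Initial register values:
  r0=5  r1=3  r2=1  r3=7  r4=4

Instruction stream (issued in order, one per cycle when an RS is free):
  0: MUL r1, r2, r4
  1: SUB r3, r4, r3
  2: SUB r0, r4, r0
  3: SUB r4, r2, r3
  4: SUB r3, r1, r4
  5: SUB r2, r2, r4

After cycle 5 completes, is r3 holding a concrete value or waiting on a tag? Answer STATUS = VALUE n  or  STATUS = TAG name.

c1: issue MUL r1<-Mul1 | r0:5,r1:Mul1,r2:1,r3:7,r4:4
c2: issue SUB r3<-Add1 | r0:5,r1:Mul1,r2:1,r3:Add1,r4:4
c3: issue SUB r0<-Add2 | r0:Add2,r1:Mul1,r2:1,r3:Add1,r4:4
c4: CDB Add1=-3; issue SUB r4<-Add1 | r0:Add2,r1:Mul1,r2:1,r3:-3,r4:Add1
c5: CDB Add2=-1; issue SUB r3<-Add2 | r0:-1,r1:Mul1,r2:1,r3:Add2,r4:Add1

STATUS = TAG Add2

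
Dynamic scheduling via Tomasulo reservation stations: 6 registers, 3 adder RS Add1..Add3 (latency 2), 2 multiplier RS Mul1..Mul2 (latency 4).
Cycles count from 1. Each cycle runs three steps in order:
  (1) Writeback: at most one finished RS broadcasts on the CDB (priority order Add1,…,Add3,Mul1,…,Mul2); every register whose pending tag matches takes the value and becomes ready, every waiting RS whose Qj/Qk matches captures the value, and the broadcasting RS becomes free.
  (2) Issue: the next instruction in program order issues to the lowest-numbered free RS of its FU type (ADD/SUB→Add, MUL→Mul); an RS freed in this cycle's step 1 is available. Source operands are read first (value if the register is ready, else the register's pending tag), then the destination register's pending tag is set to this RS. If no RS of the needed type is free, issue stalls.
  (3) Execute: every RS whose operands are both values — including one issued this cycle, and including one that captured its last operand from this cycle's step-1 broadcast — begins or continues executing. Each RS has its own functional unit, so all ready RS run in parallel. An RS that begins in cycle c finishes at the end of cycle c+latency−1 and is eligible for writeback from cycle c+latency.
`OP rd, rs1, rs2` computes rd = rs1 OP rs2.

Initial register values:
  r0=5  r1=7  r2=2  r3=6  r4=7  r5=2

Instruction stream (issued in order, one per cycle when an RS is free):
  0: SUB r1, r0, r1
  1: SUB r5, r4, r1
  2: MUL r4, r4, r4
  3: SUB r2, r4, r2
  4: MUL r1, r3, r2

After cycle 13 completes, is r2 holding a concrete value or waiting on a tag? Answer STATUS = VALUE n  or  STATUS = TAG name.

STATUS = VALUE 47

c1: issue SUB r1<-Add1 | r0:5,r1:Add1,r2:2,r3:6,r4:7,r5:2
c2: issue SUB r5<-Add2 | r0:5,r1:Add1,r2:2,r3:6,r4:7,r5:Add2
c3: CDB Add1=-2; issue MUL r4<-Mul1 | r0:5,r1:-2,r2:2,r3:6,r4:Mul1,r5:Add2
c4: issue SUB r2<-Add1 | r0:5,r1:-2,r2:Add1,r3:6,r4:Mul1,r5:Add2
c5: CDB Add2=9; issue MUL r1<-Mul2 | r0:5,r1:Mul2,r2:Add1,r3:6,r4:Mul1,r5:9
c6: - | r0:5,r1:Mul2,r2:Add1,r3:6,r4:Mul1,r5:9
c7: CDB Mul1=49 | r0:5,r1:Mul2,r2:Add1,r3:6,r4:49,r5:9
c8: - | r0:5,r1:Mul2,r2:Add1,r3:6,r4:49,r5:9
c9: CDB Add1=47 | r0:5,r1:Mul2,r2:47,r3:6,r4:49,r5:9
c10: - | r0:5,r1:Mul2,r2:47,r3:6,r4:49,r5:9
c11: - | r0:5,r1:Mul2,r2:47,r3:6,r4:49,r5:9
c12: - | r0:5,r1:Mul2,r2:47,r3:6,r4:49,r5:9
c13: CDB Mul2=282 | r0:5,r1:282,r2:47,r3:6,r4:49,r5:9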